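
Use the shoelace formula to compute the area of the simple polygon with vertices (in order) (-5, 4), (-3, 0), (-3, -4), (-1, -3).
Area = 5

Shoelace formula: Area = (1/2) |Σ_i (x_i · y_{i+1} − x_{i+1} · y_i)| (indices mod n). Compute each cross term:
  (-5)(0) − (-3)(4) = 12
  (-3)(-4) − (-3)(0) = 12
  (-3)(-3) − (-1)(-4) = 5
  (-1)(4) − (-5)(-3) = -19
Sum = 10, so (signed) Area = 10/2 = 5, |Area| = 5.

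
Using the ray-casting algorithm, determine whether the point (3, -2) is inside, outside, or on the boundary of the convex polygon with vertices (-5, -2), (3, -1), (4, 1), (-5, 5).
The point (3, -2) lies strictly outside the polygon

Cast a horizontal ray to the right from the query point and count how many polygon edges it crosses (each edge strictly once or zero times, handled with the usual half-open convention). 
Parity of crossings → even ⇒ outside.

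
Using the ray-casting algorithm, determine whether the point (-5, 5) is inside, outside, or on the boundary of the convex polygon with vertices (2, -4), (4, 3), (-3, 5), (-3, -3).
The point (-5, 5) lies strictly outside the polygon

Cast a horizontal ray to the right from the query point and count how many polygon edges it crosses (each edge strictly once or zero times, handled with the usual half-open convention). 
Parity of crossings → even ⇒ outside.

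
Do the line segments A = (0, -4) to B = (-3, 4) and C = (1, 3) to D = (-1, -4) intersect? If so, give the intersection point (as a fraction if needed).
Yes; intersection at (-21/37, -92/37) (t = 7/37 on AB, s = 29/37 on CD)

Parametrize AB as A + t(B − A) = (0 + -3 t, -4 + 8 t) and CD as C + s(D − C) = (1 + -2 s, 3 + -7 s). Solve the linear system for (t, s). Determinant = -37 ≠ 0, so a unique intersection of the containing lines exists. Solution: t = 7/37, s = 29/37 — both in [0, 1], so the segments cross. Intersection point: (-21/37, -92/37).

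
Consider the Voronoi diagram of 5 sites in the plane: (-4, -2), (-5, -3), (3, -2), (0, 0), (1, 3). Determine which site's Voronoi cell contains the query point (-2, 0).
Nearest site = (0, 0)

The Voronoi cell of site s contains exactly those query points closer to s than to any other site. Compute squared distances from q = (-2, 0) to each site:
  (0 − -2)² + (0 − 0)² = 4
  (-4 − -2)² + (-2 − 0)² = 8
  (-5 − -2)² + (-3 − 0)² = 18
  (1 − -2)² + (3 − 0)² = 18
  (3 − -2)² + (-2 − 0)² = 29
Minimum is attained by (0, 0), so q lies in its Voronoi cell.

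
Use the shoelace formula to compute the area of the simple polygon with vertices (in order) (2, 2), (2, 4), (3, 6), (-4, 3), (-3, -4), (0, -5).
Area = 87/2

Shoelace formula: Area = (1/2) |Σ_i (x_i · y_{i+1} − x_{i+1} · y_i)| (indices mod n). Compute each cross term:
  (2)(4) − (2)(2) = 4
  (2)(6) − (3)(4) = 0
  (3)(3) − (-4)(6) = 33
  (-4)(-4) − (-3)(3) = 25
  (-3)(-5) − (0)(-4) = 15
  (0)(2) − (2)(-5) = 10
Sum = 87, so (signed) Area = 87/2 = 87/2, |Area| = 87/2.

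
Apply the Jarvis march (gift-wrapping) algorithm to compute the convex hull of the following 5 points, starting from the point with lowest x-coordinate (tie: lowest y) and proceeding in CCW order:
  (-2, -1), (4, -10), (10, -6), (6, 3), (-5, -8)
Hull (CCW) = [(-5, -8), (4, -10), (10, -6), (6, 3), (-2, -1)]

Jarvis march: at each step, from the current hull vertex p, select the next vertex q as the point such that every other point lies strictly to the left of (or on) the directed line p → q. (Equivalently: for every other point r, the cross product (q − p) × (r − p) ≥ 0.)
Starting point (lowest x, tie lowest y): (-5, -8). Wrap until returning to start. Resulting hull: (-5, -8), (4, -10), (10, -6), (6, 3), (-2, -1).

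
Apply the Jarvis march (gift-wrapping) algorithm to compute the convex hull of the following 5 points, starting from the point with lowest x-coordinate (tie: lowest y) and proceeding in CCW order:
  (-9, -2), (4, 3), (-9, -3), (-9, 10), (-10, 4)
Hull (CCW) = [(-10, 4), (-9, -3), (4, 3), (-9, 10)]

Jarvis march: at each step, from the current hull vertex p, select the next vertex q as the point such that every other point lies strictly to the left of (or on) the directed line p → q. (Equivalently: for every other point r, the cross product (q − p) × (r − p) ≥ 0.)
Starting point (lowest x, tie lowest y): (-10, 4). Wrap until returning to start. Resulting hull: (-10, 4), (-9, -3), (4, 3), (-9, 10).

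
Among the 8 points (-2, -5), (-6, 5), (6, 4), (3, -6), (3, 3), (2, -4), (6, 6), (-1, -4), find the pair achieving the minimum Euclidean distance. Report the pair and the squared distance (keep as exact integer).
Pair = ((-2, -5), (-1, -4)); squared distance = 2

Compute all C(8, 2) = 28 pairwise squared distances (x_i − x_j)² + (y_i − y_j)². The minimum is 2, attained by the pair ((-2, -5), (-1, -4)).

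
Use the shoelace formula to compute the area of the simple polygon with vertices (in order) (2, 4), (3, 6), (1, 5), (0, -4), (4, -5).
Area = 47/2

Shoelace formula: Area = (1/2) |Σ_i (x_i · y_{i+1} − x_{i+1} · y_i)| (indices mod n). Compute each cross term:
  (2)(6) − (3)(4) = 0
  (3)(5) − (1)(6) = 9
  (1)(-4) − (0)(5) = -4
  (0)(-5) − (4)(-4) = 16
  (4)(4) − (2)(-5) = 26
Sum = 47, so (signed) Area = 47/2 = 47/2, |Area| = 47/2.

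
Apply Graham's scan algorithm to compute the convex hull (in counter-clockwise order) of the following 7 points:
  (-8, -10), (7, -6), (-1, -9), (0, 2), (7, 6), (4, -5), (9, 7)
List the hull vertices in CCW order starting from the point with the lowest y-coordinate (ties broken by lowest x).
Hull (CCW) = [(-8, -10), (-1, -9), (7, -6), (9, 7), (7, 6), (0, 2)]

Graham scan procedure:
  1. Find the pivot p₀ = point with lowest y (tie → lowest x): (-8, -10).
  2. Sort the remaining points by polar angle around p₀.
  3. Walk through sorted points, maintaining a stack; pop the top while the last three entries make a non-left turn (cross product ≤ 0).
  4. Final stack is the convex hull in CCW order: (-8, -10), (-1, -9), (7, -6), (9, 7), (7, 6), (0, 2).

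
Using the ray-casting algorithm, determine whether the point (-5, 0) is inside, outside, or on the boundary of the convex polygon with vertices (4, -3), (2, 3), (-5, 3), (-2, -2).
The point (-5, 0) lies strictly outside the polygon

Cast a horizontal ray to the right from the query point and count how many polygon edges it crosses (each edge strictly once or zero times, handled with the usual half-open convention). 
Parity of crossings → even ⇒ outside.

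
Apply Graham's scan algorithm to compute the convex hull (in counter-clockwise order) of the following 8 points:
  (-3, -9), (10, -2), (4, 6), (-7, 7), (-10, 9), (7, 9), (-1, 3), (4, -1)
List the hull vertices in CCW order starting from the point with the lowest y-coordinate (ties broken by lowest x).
Hull (CCW) = [(-3, -9), (10, -2), (7, 9), (-10, 9)]

Graham scan procedure:
  1. Find the pivot p₀ = point with lowest y (tie → lowest x): (-3, -9).
  2. Sort the remaining points by polar angle around p₀.
  3. Walk through sorted points, maintaining a stack; pop the top while the last three entries make a non-left turn (cross product ≤ 0).
  4. Final stack is the convex hull in CCW order: (-3, -9), (10, -2), (7, 9), (-10, 9).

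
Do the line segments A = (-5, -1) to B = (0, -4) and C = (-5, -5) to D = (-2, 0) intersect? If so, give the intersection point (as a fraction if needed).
Yes; intersection at (-55/17, -35/17) (t = 6/17 on AB, s = 10/17 on CD)

Parametrize AB as A + t(B − A) = (-5 + 5 t, -1 + -3 t) and CD as C + s(D − C) = (-5 + 3 s, -5 + 5 s). Solve the linear system for (t, s). Determinant = -34 ≠ 0, so a unique intersection of the containing lines exists. Solution: t = 6/17, s = 10/17 — both in [0, 1], so the segments cross. Intersection point: (-55/17, -35/17).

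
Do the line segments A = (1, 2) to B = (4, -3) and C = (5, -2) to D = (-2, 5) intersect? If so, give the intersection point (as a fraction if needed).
Yes; intersection at (1, 2) (t = 0 on AB, s = 4/7 on CD)

Parametrize AB as A + t(B − A) = (1 + 3 t, 2 + -5 t) and CD as C + s(D − C) = (5 + -7 s, -2 + 7 s). Solve the linear system for (t, s). Determinant = 14 ≠ 0, so a unique intersection of the containing lines exists. Solution: t = 0, s = 4/7 — both in [0, 1], so the segments cross. Intersection point: (1, 2).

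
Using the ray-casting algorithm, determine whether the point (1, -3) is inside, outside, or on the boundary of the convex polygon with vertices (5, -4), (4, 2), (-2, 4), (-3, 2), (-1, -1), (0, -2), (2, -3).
The point (1, -3) lies strictly outside the polygon

Cast a horizontal ray to the right from the query point and count how many polygon edges it crosses (each edge strictly once or zero times, handled with the usual half-open convention). 
Parity of crossings → even ⇒ outside.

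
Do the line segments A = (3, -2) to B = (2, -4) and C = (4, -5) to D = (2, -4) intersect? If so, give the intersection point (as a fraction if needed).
Yes; intersection at (2, -4) (t = 1 on AB, s = 1 on CD)

Parametrize AB as A + t(B − A) = (3 + -1 t, -2 + -2 t) and CD as C + s(D − C) = (4 + -2 s, -5 + 1 s). Solve the linear system for (t, s). Determinant = 5 ≠ 0, so a unique intersection of the containing lines exists. Solution: t = 1, s = 1 — both in [0, 1], so the segments cross. Intersection point: (2, -4).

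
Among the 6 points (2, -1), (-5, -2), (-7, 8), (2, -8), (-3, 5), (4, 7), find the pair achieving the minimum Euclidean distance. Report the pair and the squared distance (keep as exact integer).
Pair = ((-7, 8), (-3, 5)); squared distance = 25

Compute all C(6, 2) = 15 pairwise squared distances (x_i − x_j)² + (y_i − y_j)². The minimum is 25, attained by the pair ((-7, 8), (-3, 5)).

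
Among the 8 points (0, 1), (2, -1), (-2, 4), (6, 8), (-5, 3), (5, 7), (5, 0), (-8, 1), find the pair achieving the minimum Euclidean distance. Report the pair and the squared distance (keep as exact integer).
Pair = ((6, 8), (5, 7)); squared distance = 2

Compute all C(8, 2) = 28 pairwise squared distances (x_i − x_j)² + (y_i − y_j)². The minimum is 2, attained by the pair ((6, 8), (5, 7)).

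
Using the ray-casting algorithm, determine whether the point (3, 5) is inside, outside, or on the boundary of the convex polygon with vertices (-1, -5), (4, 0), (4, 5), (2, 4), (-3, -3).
The point (3, 5) lies strictly outside the polygon

Cast a horizontal ray to the right from the query point and count how many polygon edges it crosses (each edge strictly once or zero times, handled with the usual half-open convention). 
Parity of crossings → even ⇒ outside.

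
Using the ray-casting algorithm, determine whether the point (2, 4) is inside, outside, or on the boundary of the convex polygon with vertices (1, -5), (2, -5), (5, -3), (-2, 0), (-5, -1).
The point (2, 4) lies strictly outside the polygon

Cast a horizontal ray to the right from the query point and count how many polygon edges it crosses (each edge strictly once or zero times, handled with the usual half-open convention). 
Parity of crossings → even ⇒ outside.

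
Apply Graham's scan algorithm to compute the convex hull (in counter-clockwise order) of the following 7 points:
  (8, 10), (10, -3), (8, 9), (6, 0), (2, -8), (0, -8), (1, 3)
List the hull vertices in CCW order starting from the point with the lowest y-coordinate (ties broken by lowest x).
Hull (CCW) = [(0, -8), (2, -8), (10, -3), (8, 10), (1, 3)]

Graham scan procedure:
  1. Find the pivot p₀ = point with lowest y (tie → lowest x): (0, -8).
  2. Sort the remaining points by polar angle around p₀.
  3. Walk through sorted points, maintaining a stack; pop the top while the last three entries make a non-left turn (cross product ≤ 0).
  4. Final stack is the convex hull in CCW order: (0, -8), (2, -8), (10, -3), (8, 10), (1, 3).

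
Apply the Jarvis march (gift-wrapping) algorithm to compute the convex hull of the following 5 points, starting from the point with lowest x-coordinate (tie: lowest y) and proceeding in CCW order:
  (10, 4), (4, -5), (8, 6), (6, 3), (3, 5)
Hull (CCW) = [(3, 5), (4, -5), (10, 4), (8, 6)]

Jarvis march: at each step, from the current hull vertex p, select the next vertex q as the point such that every other point lies strictly to the left of (or on) the directed line p → q. (Equivalently: for every other point r, the cross product (q − p) × (r − p) ≥ 0.)
Starting point (lowest x, tie lowest y): (3, 5). Wrap until returning to start. Resulting hull: (3, 5), (4, -5), (10, 4), (8, 6).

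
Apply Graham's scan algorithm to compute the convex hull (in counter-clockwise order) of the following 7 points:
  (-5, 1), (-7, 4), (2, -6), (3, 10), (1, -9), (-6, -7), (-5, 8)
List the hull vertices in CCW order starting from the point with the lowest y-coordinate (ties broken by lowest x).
Hull (CCW) = [(1, -9), (2, -6), (3, 10), (-5, 8), (-7, 4), (-6, -7)]

Graham scan procedure:
  1. Find the pivot p₀ = point with lowest y (tie → lowest x): (1, -9).
  2. Sort the remaining points by polar angle around p₀.
  3. Walk through sorted points, maintaining a stack; pop the top while the last three entries make a non-left turn (cross product ≤ 0).
  4. Final stack is the convex hull in CCW order: (1, -9), (2, -6), (3, 10), (-5, 8), (-7, 4), (-6, -7).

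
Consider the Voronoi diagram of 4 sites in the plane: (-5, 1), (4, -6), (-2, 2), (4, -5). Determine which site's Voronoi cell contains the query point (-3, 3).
Nearest site = (-2, 2)

The Voronoi cell of site s contains exactly those query points closer to s than to any other site. Compute squared distances from q = (-3, 3) to each site:
  (-2 − -3)² + (2 − 3)² = 2
  (-5 − -3)² + (1 − 3)² = 8
  (4 − -3)² + (-5 − 3)² = 113
  (4 − -3)² + (-6 − 3)² = 130
Minimum is attained by (-2, 2), so q lies in its Voronoi cell.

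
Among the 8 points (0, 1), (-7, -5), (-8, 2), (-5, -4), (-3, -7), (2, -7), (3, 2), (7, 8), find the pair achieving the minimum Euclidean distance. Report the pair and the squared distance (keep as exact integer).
Pair = ((-7, -5), (-5, -4)); squared distance = 5

Compute all C(8, 2) = 28 pairwise squared distances (x_i − x_j)² + (y_i − y_j)². The minimum is 5, attained by the pair ((-7, -5), (-5, -4)).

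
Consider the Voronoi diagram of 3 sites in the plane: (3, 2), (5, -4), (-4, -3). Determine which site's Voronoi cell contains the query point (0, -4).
Nearest site = (-4, -3)

The Voronoi cell of site s contains exactly those query points closer to s than to any other site. Compute squared distances from q = (0, -4) to each site:
  (-4 − 0)² + (-3 − -4)² = 17
  (5 − 0)² + (-4 − -4)² = 25
  (3 − 0)² + (2 − -4)² = 45
Minimum is attained by (-4, -3), so q lies in its Voronoi cell.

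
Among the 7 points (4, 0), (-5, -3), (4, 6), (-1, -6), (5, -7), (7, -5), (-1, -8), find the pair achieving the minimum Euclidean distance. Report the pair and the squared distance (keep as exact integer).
Pair = ((-1, -6), (-1, -8)); squared distance = 4

Compute all C(7, 2) = 21 pairwise squared distances (x_i − x_j)² + (y_i − y_j)². The minimum is 4, attained by the pair ((-1, -6), (-1, -8)).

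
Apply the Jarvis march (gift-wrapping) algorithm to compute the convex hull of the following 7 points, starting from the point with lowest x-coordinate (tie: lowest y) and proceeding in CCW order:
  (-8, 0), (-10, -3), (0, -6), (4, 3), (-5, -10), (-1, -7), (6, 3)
Hull (CCW) = [(-10, -3), (-5, -10), (-1, -7), (0, -6), (6, 3), (4, 3), (-8, 0)]

Jarvis march: at each step, from the current hull vertex p, select the next vertex q as the point such that every other point lies strictly to the left of (or on) the directed line p → q. (Equivalently: for every other point r, the cross product (q − p) × (r − p) ≥ 0.)
Starting point (lowest x, tie lowest y): (-10, -3). Wrap until returning to start. Resulting hull: (-10, -3), (-5, -10), (-1, -7), (0, -6), (6, 3), (4, 3), (-8, 0).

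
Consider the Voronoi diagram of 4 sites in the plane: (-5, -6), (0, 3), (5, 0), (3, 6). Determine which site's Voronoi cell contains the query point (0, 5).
Nearest site = (0, 3)

The Voronoi cell of site s contains exactly those query points closer to s than to any other site. Compute squared distances from q = (0, 5) to each site:
  (0 − 0)² + (3 − 5)² = 4
  (3 − 0)² + (6 − 5)² = 10
  (5 − 0)² + (0 − 5)² = 50
  (-5 − 0)² + (-6 − 5)² = 146
Minimum is attained by (0, 3), so q lies in its Voronoi cell.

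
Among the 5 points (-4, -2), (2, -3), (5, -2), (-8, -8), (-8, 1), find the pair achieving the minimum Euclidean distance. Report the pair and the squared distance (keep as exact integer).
Pair = ((2, -3), (5, -2)); squared distance = 10

Compute all C(5, 2) = 10 pairwise squared distances (x_i − x_j)² + (y_i − y_j)². The minimum is 10, attained by the pair ((2, -3), (5, -2)).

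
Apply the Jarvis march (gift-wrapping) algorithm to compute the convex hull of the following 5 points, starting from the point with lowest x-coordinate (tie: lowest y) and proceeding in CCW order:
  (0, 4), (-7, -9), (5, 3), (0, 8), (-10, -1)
Hull (CCW) = [(-10, -1), (-7, -9), (5, 3), (0, 8)]

Jarvis march: at each step, from the current hull vertex p, select the next vertex q as the point such that every other point lies strictly to the left of (or on) the directed line p → q. (Equivalently: for every other point r, the cross product (q − p) × (r − p) ≥ 0.)
Starting point (lowest x, tie lowest y): (-10, -1). Wrap until returning to start. Resulting hull: (-10, -1), (-7, -9), (5, 3), (0, 8).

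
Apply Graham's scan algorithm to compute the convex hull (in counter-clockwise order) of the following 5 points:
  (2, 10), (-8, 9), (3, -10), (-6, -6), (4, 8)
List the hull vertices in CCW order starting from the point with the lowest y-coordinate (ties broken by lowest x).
Hull (CCW) = [(3, -10), (4, 8), (2, 10), (-8, 9), (-6, -6)]

Graham scan procedure:
  1. Find the pivot p₀ = point with lowest y (tie → lowest x): (3, -10).
  2. Sort the remaining points by polar angle around p₀.
  3. Walk through sorted points, maintaining a stack; pop the top while the last three entries make a non-left turn (cross product ≤ 0).
  4. Final stack is the convex hull in CCW order: (3, -10), (4, 8), (2, 10), (-8, 9), (-6, -6).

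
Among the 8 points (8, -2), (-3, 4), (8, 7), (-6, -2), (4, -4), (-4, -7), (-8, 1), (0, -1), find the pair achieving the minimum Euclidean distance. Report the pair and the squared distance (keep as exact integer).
Pair = ((-6, -2), (-8, 1)); squared distance = 13

Compute all C(8, 2) = 28 pairwise squared distances (x_i − x_j)² + (y_i − y_j)². The minimum is 13, attained by the pair ((-6, -2), (-8, 1)).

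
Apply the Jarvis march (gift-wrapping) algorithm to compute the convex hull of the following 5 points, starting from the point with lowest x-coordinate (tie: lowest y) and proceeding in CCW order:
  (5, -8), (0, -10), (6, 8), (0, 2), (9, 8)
Hull (CCW) = [(0, -10), (5, -8), (9, 8), (6, 8), (0, 2)]

Jarvis march: at each step, from the current hull vertex p, select the next vertex q as the point such that every other point lies strictly to the left of (or on) the directed line p → q. (Equivalently: for every other point r, the cross product (q − p) × (r − p) ≥ 0.)
Starting point (lowest x, tie lowest y): (0, -10). Wrap until returning to start. Resulting hull: (0, -10), (5, -8), (9, 8), (6, 8), (0, 2).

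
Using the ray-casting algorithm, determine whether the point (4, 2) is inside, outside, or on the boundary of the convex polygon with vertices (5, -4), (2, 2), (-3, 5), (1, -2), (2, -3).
The point (4, 2) lies strictly outside the polygon

Cast a horizontal ray to the right from the query point and count how many polygon edges it crosses (each edge strictly once or zero times, handled with the usual half-open convention). 
Parity of crossings → even ⇒ outside.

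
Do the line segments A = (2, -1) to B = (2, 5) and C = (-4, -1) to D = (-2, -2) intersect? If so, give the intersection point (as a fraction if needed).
No (intersection of containing lines falls outside at least one segment)

Parametrize and solve: t = -1/2, s = 3. At least one of these is outside [0, 1], so the segments do not intersect.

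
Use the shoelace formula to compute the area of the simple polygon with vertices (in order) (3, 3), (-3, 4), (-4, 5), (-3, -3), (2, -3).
Area = 79/2

Shoelace formula: Area = (1/2) |Σ_i (x_i · y_{i+1} − x_{i+1} · y_i)| (indices mod n). Compute each cross term:
  (3)(4) − (-3)(3) = 21
  (-3)(5) − (-4)(4) = 1
  (-4)(-3) − (-3)(5) = 27
  (-3)(-3) − (2)(-3) = 15
  (2)(3) − (3)(-3) = 15
Sum = 79, so (signed) Area = 79/2 = 79/2, |Area| = 79/2.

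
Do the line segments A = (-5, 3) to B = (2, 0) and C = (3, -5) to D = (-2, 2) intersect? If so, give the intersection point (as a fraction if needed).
Yes; intersection at (-29/17, 27/17) (t = 8/17 on AB, s = 16/17 on CD)

Parametrize AB as A + t(B − A) = (-5 + 7 t, 3 + -3 t) and CD as C + s(D − C) = (3 + -5 s, -5 + 7 s). Solve the linear system for (t, s). Determinant = -34 ≠ 0, so a unique intersection of the containing lines exists. Solution: t = 8/17, s = 16/17 — both in [0, 1], so the segments cross. Intersection point: (-29/17, 27/17).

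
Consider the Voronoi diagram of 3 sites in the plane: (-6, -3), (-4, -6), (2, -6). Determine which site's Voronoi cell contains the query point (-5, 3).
Nearest site = (-6, -3)

The Voronoi cell of site s contains exactly those query points closer to s than to any other site. Compute squared distances from q = (-5, 3) to each site:
  (-6 − -5)² + (-3 − 3)² = 37
  (-4 − -5)² + (-6 − 3)² = 82
  (2 − -5)² + (-6 − 3)² = 130
Minimum is attained by (-6, -3), so q lies in its Voronoi cell.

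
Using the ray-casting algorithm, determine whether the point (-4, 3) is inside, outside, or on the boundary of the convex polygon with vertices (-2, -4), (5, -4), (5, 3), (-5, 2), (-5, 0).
The point (-4, 3) lies strictly outside the polygon

Cast a horizontal ray to the right from the query point and count how many polygon edges it crosses (each edge strictly once or zero times, handled with the usual half-open convention). 
Parity of crossings → even ⇒ outside.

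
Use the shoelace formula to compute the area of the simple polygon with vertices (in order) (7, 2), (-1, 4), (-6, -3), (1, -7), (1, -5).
Area = 141/2

Shoelace formula: Area = (1/2) |Σ_i (x_i · y_{i+1} − x_{i+1} · y_i)| (indices mod n). Compute each cross term:
  (7)(4) − (-1)(2) = 30
  (-1)(-3) − (-6)(4) = 27
  (-6)(-7) − (1)(-3) = 45
  (1)(-5) − (1)(-7) = 2
  (1)(2) − (7)(-5) = 37
Sum = 141, so (signed) Area = 141/2 = 141/2, |Area| = 141/2.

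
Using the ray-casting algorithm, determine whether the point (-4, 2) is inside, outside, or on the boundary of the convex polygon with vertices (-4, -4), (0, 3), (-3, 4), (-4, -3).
The point (-4, 2) lies strictly outside the polygon

Cast a horizontal ray to the right from the query point and count how many polygon edges it crosses (each edge strictly once or zero times, handled with the usual half-open convention). 
Parity of crossings → even ⇒ outside.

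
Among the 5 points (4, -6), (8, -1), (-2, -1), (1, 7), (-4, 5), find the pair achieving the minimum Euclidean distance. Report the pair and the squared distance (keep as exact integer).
Pair = ((1, 7), (-4, 5)); squared distance = 29

Compute all C(5, 2) = 10 pairwise squared distances (x_i − x_j)² + (y_i − y_j)². The minimum is 29, attained by the pair ((1, 7), (-4, 5)).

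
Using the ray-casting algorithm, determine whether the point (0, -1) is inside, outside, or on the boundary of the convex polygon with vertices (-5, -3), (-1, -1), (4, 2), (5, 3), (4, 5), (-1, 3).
The point (0, -1) lies strictly outside the polygon

Cast a horizontal ray to the right from the query point and count how many polygon edges it crosses (each edge strictly once or zero times, handled with the usual half-open convention). 
Parity of crossings → even ⇒ outside.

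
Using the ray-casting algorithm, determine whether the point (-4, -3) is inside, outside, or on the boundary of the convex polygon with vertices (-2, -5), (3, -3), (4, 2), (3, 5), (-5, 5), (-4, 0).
The point (-4, -3) lies strictly outside the polygon

Cast a horizontal ray to the right from the query point and count how many polygon edges it crosses (each edge strictly once or zero times, handled with the usual half-open convention). 
Parity of crossings → even ⇒ outside.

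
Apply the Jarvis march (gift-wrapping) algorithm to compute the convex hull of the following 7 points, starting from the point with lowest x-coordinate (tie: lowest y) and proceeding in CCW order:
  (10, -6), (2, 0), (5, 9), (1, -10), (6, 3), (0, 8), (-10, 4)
Hull (CCW) = [(-10, 4), (1, -10), (10, -6), (5, 9), (0, 8)]

Jarvis march: at each step, from the current hull vertex p, select the next vertex q as the point such that every other point lies strictly to the left of (or on) the directed line p → q. (Equivalently: for every other point r, the cross product (q − p) × (r − p) ≥ 0.)
Starting point (lowest x, tie lowest y): (-10, 4). Wrap until returning to start. Resulting hull: (-10, 4), (1, -10), (10, -6), (5, 9), (0, 8).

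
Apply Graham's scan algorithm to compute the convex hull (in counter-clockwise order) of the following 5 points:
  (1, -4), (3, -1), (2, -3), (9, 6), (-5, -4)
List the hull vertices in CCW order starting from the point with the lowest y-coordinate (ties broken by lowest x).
Hull (CCW) = [(-5, -4), (1, -4), (2, -3), (9, 6)]

Graham scan procedure:
  1. Find the pivot p₀ = point with lowest y (tie → lowest x): (-5, -4).
  2. Sort the remaining points by polar angle around p₀.
  3. Walk through sorted points, maintaining a stack; pop the top while the last three entries make a non-left turn (cross product ≤ 0).
  4. Final stack is the convex hull in CCW order: (-5, -4), (1, -4), (2, -3), (9, 6).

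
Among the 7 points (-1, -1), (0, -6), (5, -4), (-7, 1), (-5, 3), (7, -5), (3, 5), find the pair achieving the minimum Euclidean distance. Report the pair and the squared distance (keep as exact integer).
Pair = ((5, -4), (7, -5)); squared distance = 5

Compute all C(7, 2) = 21 pairwise squared distances (x_i − x_j)² + (y_i − y_j)². The minimum is 5, attained by the pair ((5, -4), (7, -5)).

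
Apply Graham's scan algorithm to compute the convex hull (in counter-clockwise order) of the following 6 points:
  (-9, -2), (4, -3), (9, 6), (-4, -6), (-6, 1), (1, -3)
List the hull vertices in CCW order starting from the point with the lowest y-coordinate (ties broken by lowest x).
Hull (CCW) = [(-4, -6), (4, -3), (9, 6), (-6, 1), (-9, -2)]

Graham scan procedure:
  1. Find the pivot p₀ = point with lowest y (tie → lowest x): (-4, -6).
  2. Sort the remaining points by polar angle around p₀.
  3. Walk through sorted points, maintaining a stack; pop the top while the last three entries make a non-left turn (cross product ≤ 0).
  4. Final stack is the convex hull in CCW order: (-4, -6), (4, -3), (9, 6), (-6, 1), (-9, -2).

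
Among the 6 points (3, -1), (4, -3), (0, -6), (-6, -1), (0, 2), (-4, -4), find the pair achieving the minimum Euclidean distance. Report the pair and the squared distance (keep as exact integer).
Pair = ((3, -1), (4, -3)); squared distance = 5

Compute all C(6, 2) = 15 pairwise squared distances (x_i − x_j)² + (y_i − y_j)². The minimum is 5, attained by the pair ((3, -1), (4, -3)).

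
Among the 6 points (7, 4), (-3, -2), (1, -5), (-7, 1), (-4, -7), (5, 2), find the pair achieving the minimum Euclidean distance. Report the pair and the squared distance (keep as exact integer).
Pair = ((7, 4), (5, 2)); squared distance = 8

Compute all C(6, 2) = 15 pairwise squared distances (x_i − x_j)² + (y_i − y_j)². The minimum is 8, attained by the pair ((7, 4), (5, 2)).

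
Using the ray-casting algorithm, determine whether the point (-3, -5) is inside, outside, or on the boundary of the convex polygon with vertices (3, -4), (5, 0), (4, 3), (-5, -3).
The point (-3, -5) lies strictly outside the polygon

Cast a horizontal ray to the right from the query point and count how many polygon edges it crosses (each edge strictly once or zero times, handled with the usual half-open convention). 
Parity of crossings → even ⇒ outside.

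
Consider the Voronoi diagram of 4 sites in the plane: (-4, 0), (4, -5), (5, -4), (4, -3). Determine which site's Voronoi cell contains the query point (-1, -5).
Nearest site = (4, -5)

The Voronoi cell of site s contains exactly those query points closer to s than to any other site. Compute squared distances from q = (-1, -5) to each site:
  (4 − -1)² + (-5 − -5)² = 25
  (4 − -1)² + (-3 − -5)² = 29
  (-4 − -1)² + (0 − -5)² = 34
  (5 − -1)² + (-4 − -5)² = 37
Minimum is attained by (4, -5), so q lies in its Voronoi cell.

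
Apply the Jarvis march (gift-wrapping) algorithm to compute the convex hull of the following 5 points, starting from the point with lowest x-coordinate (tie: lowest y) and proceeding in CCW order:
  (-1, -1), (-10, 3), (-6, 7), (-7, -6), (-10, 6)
Hull (CCW) = [(-10, 3), (-7, -6), (-1, -1), (-6, 7), (-10, 6)]

Jarvis march: at each step, from the current hull vertex p, select the next vertex q as the point such that every other point lies strictly to the left of (or on) the directed line p → q. (Equivalently: for every other point r, the cross product (q − p) × (r − p) ≥ 0.)
Starting point (lowest x, tie lowest y): (-10, 3). Wrap until returning to start. Resulting hull: (-10, 3), (-7, -6), (-1, -1), (-6, 7), (-10, 6).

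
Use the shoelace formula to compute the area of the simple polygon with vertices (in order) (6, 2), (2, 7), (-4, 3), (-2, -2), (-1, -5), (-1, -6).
Area = 129/2

Shoelace formula: Area = (1/2) |Σ_i (x_i · y_{i+1} − x_{i+1} · y_i)| (indices mod n). Compute each cross term:
  (6)(7) − (2)(2) = 38
  (2)(3) − (-4)(7) = 34
  (-4)(-2) − (-2)(3) = 14
  (-2)(-5) − (-1)(-2) = 8
  (-1)(-6) − (-1)(-5) = 1
  (-1)(2) − (6)(-6) = 34
Sum = 129, so (signed) Area = 129/2 = 129/2, |Area| = 129/2.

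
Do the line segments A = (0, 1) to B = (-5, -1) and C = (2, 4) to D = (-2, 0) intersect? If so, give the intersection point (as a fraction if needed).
Yes; intersection at (-5/3, 1/3) (t = 1/3 on AB, s = 11/12 on CD)

Parametrize AB as A + t(B − A) = (0 + -5 t, 1 + -2 t) and CD as C + s(D − C) = (2 + -4 s, 4 + -4 s). Solve the linear system for (t, s). Determinant = -12 ≠ 0, so a unique intersection of the containing lines exists. Solution: t = 1/3, s = 11/12 — both in [0, 1], so the segments cross. Intersection point: (-5/3, 1/3).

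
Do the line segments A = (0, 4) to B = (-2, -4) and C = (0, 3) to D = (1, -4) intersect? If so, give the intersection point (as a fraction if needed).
No (intersection of containing lines falls outside at least one segment)

Parametrize and solve: t = 1/22, s = -1/11. At least one of these is outside [0, 1], so the segments do not intersect.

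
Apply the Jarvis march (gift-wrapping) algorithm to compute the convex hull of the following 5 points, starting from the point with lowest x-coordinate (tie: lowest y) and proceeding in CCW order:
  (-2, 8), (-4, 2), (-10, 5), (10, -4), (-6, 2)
Hull (CCW) = [(-10, 5), (-6, 2), (10, -4), (-2, 8)]

Jarvis march: at each step, from the current hull vertex p, select the next vertex q as the point such that every other point lies strictly to the left of (or on) the directed line p → q. (Equivalently: for every other point r, the cross product (q − p) × (r − p) ≥ 0.)
Starting point (lowest x, tie lowest y): (-10, 5). Wrap until returning to start. Resulting hull: (-10, 5), (-6, 2), (10, -4), (-2, 8).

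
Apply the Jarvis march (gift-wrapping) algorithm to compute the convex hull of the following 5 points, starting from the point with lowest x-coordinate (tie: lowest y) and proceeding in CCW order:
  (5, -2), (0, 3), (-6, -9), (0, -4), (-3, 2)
Hull (CCW) = [(-6, -9), (5, -2), (0, 3), (-3, 2)]

Jarvis march: at each step, from the current hull vertex p, select the next vertex q as the point such that every other point lies strictly to the left of (or on) the directed line p → q. (Equivalently: for every other point r, the cross product (q − p) × (r − p) ≥ 0.)
Starting point (lowest x, tie lowest y): (-6, -9). Wrap until returning to start. Resulting hull: (-6, -9), (5, -2), (0, 3), (-3, 2).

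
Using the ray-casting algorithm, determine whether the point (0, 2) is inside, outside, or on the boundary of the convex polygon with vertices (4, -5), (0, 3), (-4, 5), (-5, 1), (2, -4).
The point (0, 2) lies strictly inside the polygon

Cast a horizontal ray to the right from the query point and count how many polygon edges it crosses (each edge strictly once or zero times, handled with the usual half-open convention). 
Parity of crossings → odd ⇒ inside.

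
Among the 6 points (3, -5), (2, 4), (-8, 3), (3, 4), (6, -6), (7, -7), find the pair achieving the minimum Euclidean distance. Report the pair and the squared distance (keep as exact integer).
Pair = ((2, 4), (3, 4)); squared distance = 1

Compute all C(6, 2) = 15 pairwise squared distances (x_i − x_j)² + (y_i − y_j)². The minimum is 1, attained by the pair ((2, 4), (3, 4)).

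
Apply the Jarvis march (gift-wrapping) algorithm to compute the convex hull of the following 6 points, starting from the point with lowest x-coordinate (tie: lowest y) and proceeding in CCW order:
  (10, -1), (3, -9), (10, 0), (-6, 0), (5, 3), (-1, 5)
Hull (CCW) = [(-6, 0), (3, -9), (10, -1), (10, 0), (5, 3), (-1, 5)]

Jarvis march: at each step, from the current hull vertex p, select the next vertex q as the point such that every other point lies strictly to the left of (or on) the directed line p → q. (Equivalently: for every other point r, the cross product (q − p) × (r − p) ≥ 0.)
Starting point (lowest x, tie lowest y): (-6, 0). Wrap until returning to start. Resulting hull: (-6, 0), (3, -9), (10, -1), (10, 0), (5, 3), (-1, 5).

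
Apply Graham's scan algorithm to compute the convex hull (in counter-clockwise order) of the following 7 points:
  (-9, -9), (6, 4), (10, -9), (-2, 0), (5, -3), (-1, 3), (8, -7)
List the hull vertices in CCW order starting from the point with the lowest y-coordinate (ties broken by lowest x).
Hull (CCW) = [(-9, -9), (10, -9), (6, 4), (-1, 3)]

Graham scan procedure:
  1. Find the pivot p₀ = point with lowest y (tie → lowest x): (-9, -9).
  2. Sort the remaining points by polar angle around p₀.
  3. Walk through sorted points, maintaining a stack; pop the top while the last three entries make a non-left turn (cross product ≤ 0).
  4. Final stack is the convex hull in CCW order: (-9, -9), (10, -9), (6, 4), (-1, 3).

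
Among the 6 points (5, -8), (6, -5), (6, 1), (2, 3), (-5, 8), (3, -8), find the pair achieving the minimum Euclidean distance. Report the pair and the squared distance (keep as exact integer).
Pair = ((5, -8), (3, -8)); squared distance = 4

Compute all C(6, 2) = 15 pairwise squared distances (x_i − x_j)² + (y_i − y_j)². The minimum is 4, attained by the pair ((5, -8), (3, -8)).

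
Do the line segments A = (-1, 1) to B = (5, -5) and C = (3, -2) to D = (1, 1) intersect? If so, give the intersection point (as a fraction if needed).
No (intersection of containing lines falls outside at least one segment)

Parametrize and solve: t = 1, s = -1. At least one of these is outside [0, 1], so the segments do not intersect.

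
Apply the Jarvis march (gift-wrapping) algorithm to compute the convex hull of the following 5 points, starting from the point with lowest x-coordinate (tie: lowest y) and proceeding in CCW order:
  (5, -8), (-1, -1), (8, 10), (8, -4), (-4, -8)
Hull (CCW) = [(-4, -8), (5, -8), (8, -4), (8, 10), (-1, -1)]

Jarvis march: at each step, from the current hull vertex p, select the next vertex q as the point such that every other point lies strictly to the left of (or on) the directed line p → q. (Equivalently: for every other point r, the cross product (q − p) × (r − p) ≥ 0.)
Starting point (lowest x, tie lowest y): (-4, -8). Wrap until returning to start. Resulting hull: (-4, -8), (5, -8), (8, -4), (8, 10), (-1, -1).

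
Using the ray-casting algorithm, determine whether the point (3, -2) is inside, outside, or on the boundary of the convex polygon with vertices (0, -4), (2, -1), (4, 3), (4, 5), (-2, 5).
The point (3, -2) lies strictly outside the polygon

Cast a horizontal ray to the right from the query point and count how many polygon edges it crosses (each edge strictly once or zero times, handled with the usual half-open convention). 
Parity of crossings → even ⇒ outside.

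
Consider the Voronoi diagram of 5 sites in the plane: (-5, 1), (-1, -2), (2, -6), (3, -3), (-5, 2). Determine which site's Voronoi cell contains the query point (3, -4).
Nearest site = (3, -3)

The Voronoi cell of site s contains exactly those query points closer to s than to any other site. Compute squared distances from q = (3, -4) to each site:
  (3 − 3)² + (-3 − -4)² = 1
  (2 − 3)² + (-6 − -4)² = 5
  (-1 − 3)² + (-2 − -4)² = 20
  (-5 − 3)² + (1 − -4)² = 89
  (-5 − 3)² + (2 − -4)² = 100
Minimum is attained by (3, -3), so q lies in its Voronoi cell.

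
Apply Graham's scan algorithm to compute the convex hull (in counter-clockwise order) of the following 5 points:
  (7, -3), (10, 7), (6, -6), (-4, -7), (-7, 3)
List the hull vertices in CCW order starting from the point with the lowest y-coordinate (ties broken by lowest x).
Hull (CCW) = [(-4, -7), (6, -6), (7, -3), (10, 7), (-7, 3)]

Graham scan procedure:
  1. Find the pivot p₀ = point with lowest y (tie → lowest x): (-4, -7).
  2. Sort the remaining points by polar angle around p₀.
  3. Walk through sorted points, maintaining a stack; pop the top while the last three entries make a non-left turn (cross product ≤ 0).
  4. Final stack is the convex hull in CCW order: (-4, -7), (6, -6), (7, -3), (10, 7), (-7, 3).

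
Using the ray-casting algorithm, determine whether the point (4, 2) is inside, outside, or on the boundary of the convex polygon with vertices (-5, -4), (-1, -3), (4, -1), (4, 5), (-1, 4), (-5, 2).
The point (4, 2) lies on the polygon boundary

Boundary check: the query satisfies the collinearity and bounding-box conditions for some polygon edge, so it lies exactly on the boundary.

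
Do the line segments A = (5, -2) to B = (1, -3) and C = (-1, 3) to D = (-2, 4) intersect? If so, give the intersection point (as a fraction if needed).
No (intersection of containing lines falls outside at least one segment)

Parametrize and solve: t = 1/5, s = -26/5. At least one of these is outside [0, 1], so the segments do not intersect.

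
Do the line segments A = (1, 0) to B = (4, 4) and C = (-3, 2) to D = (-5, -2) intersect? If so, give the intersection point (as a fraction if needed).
No (intersection of containing lines falls outside at least one segment)

Parametrize and solve: t = -5, s = 11/2. At least one of these is outside [0, 1], so the segments do not intersect.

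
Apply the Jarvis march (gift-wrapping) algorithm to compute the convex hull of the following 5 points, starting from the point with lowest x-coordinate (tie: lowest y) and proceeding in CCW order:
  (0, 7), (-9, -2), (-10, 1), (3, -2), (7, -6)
Hull (CCW) = [(-10, 1), (-9, -2), (7, -6), (0, 7)]

Jarvis march: at each step, from the current hull vertex p, select the next vertex q as the point such that every other point lies strictly to the left of (or on) the directed line p → q. (Equivalently: for every other point r, the cross product (q − p) × (r − p) ≥ 0.)
Starting point (lowest x, tie lowest y): (-10, 1). Wrap until returning to start. Resulting hull: (-10, 1), (-9, -2), (7, -6), (0, 7).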